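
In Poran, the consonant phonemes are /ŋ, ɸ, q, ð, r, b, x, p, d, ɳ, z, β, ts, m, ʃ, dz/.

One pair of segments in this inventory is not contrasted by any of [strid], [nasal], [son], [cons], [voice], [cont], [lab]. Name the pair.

Both /ŋ/ and /ɳ/ are [−strident], [+nasal], [+sonorant], [+consonantal], [+voice], [−continuant], [−labial]. Since the list omits [coronal] and [dorsal] — which do distinguish the velar nasal from the retroflex nasal — this pair collapses; all other pairs remain distinct.

ŋ, ɳ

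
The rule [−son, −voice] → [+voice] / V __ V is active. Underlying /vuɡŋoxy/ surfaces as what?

[vuɡŋoɣy]

/x/ satisfies [−son, −voice] and sits in V __ V. The [+voice] counterpart of the voiceless velar fricative is /ɣ/. Other segments in /vuɡŋoxy/ either fail the structural description or are not in the environment, so the surface form is [vuɡŋoɣy].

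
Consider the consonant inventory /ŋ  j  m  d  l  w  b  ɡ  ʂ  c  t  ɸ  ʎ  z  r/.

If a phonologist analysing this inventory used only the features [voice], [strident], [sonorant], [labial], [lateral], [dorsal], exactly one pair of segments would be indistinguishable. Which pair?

j, ŋ

On the given features, /j/ and /ŋ/ have an identical profile: [+voice], [−strident], [+sonorant], [−labial], [−lateral], [+dorsal]. No other two segments in the inventory coincide on all 6 features. (They do differ in [nasal], [continuant] and [back], which are not among the given features.)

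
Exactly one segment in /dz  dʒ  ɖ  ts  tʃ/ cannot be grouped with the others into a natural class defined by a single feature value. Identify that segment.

The remaining segments after removing /ɖ/ share [+delayed release]; /ɖ/ (voiced retroflex stop) is [-delayed release]. For every other candidate removal, the leftover set fails to share any single feature value that the removed segment lacks.

ɖ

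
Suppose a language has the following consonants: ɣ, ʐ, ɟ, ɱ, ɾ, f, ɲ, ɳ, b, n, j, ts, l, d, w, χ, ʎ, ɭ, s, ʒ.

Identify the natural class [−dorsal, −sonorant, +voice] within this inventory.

ʐ, b, d, ʒ

Eliminate segments failing any feature: /ɣ, ɟ, ɲ, j, w, χ, ʎ/ are [+dorsal]; /ɱ, ɾ, ɳ, n, l, ɭ/ are [+sonorant]; /f, ts, s/ are [−voice]. The remaining /ʐ, b, d, ʒ/ satisfy [−dorsal], [−sonorant], [+voice].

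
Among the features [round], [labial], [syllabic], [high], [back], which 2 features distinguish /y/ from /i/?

[labial], [round]

/y/ is the high front rounded tense vowel and /i/ is the high front unrounded tense vowel. Both are [+syllabic], [+high], [−back]. /y/ is [+labial] while /i/ is [−labial]; /y/ is [+round] while /i/ is [−round], so the distinguishing features are [labial], [round].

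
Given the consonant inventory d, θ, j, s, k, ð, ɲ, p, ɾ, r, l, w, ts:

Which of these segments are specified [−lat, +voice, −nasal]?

d, j, ð, ɾ, r, w

Checking each segment against [−lateral], [+voice], [−nasal]: /d/ (voiced alveolar stop), /j/ (palatal glide), /ð/ (voiced dental fricative), /ɾ/ (alveolar tap), /r/ (alveolar trill), /w/ (labial-velar glide) satisfy every feature; every other segment in the inventory fails at least one.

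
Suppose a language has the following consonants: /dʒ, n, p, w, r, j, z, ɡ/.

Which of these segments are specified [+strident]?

dʒ, z

The feature [strident] marks segments high-amplitude, high-frequency frication (the sibilants). In this inventory /dʒ, z/ have that property, so they are [+strident]; /n, p, w, r, j, ɡ/ are [−strident].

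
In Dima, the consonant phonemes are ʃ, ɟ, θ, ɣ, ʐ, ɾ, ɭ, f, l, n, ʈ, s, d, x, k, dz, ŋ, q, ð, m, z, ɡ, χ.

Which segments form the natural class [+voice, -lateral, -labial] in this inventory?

ɟ, ɣ, ʐ, ɾ, n, d, dz, ŋ, ð, z, ɡ

Eliminate segments failing any feature: /ʃ, θ, f, ʈ, s, x, k, q, χ/ are [-voice]; /ɭ, l/ are [+lateral]; /m/ is [+labial]. The remaining /ɟ, ɣ, ʐ, ɾ, n, d, dz, ŋ, ð, z, ɡ/ satisfy [+voice], [-lateral], [-labial].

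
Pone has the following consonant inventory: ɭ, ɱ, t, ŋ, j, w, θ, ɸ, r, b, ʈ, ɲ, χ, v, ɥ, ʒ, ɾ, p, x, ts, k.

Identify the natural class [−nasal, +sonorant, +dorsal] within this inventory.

Eliminate segments failing any feature: /ɭ, r, ɾ/ are [−dorsal]; /ɱ, ŋ, ɲ/ are [+nasal]; /t, θ, ɸ, b, ʈ, χ, v, ʒ, p, x, ts, k/ are [−sonorant]. The remaining /j, w, ɥ/ satisfy [−nasal], [+sonorant], [+dorsal].

j, w, ɥ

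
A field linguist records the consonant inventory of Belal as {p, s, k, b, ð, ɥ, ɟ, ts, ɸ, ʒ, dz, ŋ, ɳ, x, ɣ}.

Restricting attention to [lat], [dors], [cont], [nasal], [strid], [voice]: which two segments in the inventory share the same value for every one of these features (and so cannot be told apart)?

ɥ, ɣ

/ɥ/ (labial-palatal glide) and /ɣ/ (voiced velar fricative) are both [−lateral], [+dorsal], [+continuant], [−nasal], [−strident], [+voice], so none of the listed features separates them. (They do differ in [sonorant], [labial], [round] and [back], which are not among the given features.) Every other pair in the inventory differs on at least one listed feature.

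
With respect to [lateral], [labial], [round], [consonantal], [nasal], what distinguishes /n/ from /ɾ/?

[nasal]

/n/ is the alveolar nasal and /ɾ/ is the alveolar tap. Both are [−lateral], [−labial], [−round], [+consonantal]. /n/ is [+nasal] while /ɾ/ is [−nasal], so the distinguishing feature is [nasal].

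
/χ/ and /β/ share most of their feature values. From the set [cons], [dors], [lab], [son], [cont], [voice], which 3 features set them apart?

[voice], [labial], [dorsal]

/χ/ is the voiceless uvular fricative and /β/ is the voiced bilabial fricative. Both are [+consonantal], [-sonorant], [+continuant]. /χ/ is [-voice] while /β/ is [+voice]; /χ/ is [-labial] while /β/ is [+labial]; /χ/ is [+dorsal] while /β/ is [-dorsal], so the distinguishing features are [voice], [labial], [dorsal].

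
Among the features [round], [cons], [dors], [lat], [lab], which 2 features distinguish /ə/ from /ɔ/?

/ə/ (mid central vowel (schwa)) and /ɔ/ (mid back rounded lax vowel) agree on [-consonantal], [+dorsal], [-lateral]. They differ on [labial] (/ə/ [-], /ɔ/ [+]), [round] (/ə/ [-], /ɔ/ [+]).

[labial], [round]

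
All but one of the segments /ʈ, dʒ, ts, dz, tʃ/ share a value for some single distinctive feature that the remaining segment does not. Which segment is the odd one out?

ʈ

[delayed release] (equivalently [strident]) groups all but one: /ts, tʃ, dz, dʒ/ share [+delayed release] while /ʈ/ (voiceless retroflex stop) alone is [-delayed release]. Removing any other segment would not leave a single-feature class that excludes it.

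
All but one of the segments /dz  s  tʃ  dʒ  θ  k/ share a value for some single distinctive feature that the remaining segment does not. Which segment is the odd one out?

k

/θ, tʃ, dʒ, s, dz/ are all [+coronal], but /k/ (voiceless velar stop) is [−coronal]. No other single segment can be removed to leave a set sharing one feature value that the removed segment lacks, so /k/ is the odd one out.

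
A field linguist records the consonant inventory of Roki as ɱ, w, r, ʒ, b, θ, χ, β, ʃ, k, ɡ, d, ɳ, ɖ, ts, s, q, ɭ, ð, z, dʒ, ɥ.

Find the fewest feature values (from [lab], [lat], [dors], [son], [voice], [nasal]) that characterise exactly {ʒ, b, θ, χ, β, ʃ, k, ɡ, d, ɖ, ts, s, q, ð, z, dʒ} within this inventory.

[−son]

The target set is precisely the extension of [−sonorant] in this inventory.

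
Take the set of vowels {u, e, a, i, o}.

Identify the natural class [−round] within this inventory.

The [−round] segments here are /e, a, i/; the remaining /u, o/ are [+round].

e, a, i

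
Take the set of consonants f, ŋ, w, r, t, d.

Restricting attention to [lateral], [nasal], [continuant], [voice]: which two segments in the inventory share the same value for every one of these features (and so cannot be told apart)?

Both /w/ and /r/ are [-lateral], [-nasal], [+continuant], [+voice]. Since the list omits [labial], [round], [coronal] and [dorsal] — which do distinguish the labial-velar glide from the alveolar trill — this pair collapses; all other pairs remain distinct.

w, r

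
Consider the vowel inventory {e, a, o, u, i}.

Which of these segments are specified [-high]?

The feature [high] marks segments produced with the tongue body raised. In this inventory /e, a, o/ lack that property, so they are [-high]; /u, i/ are [+high].

e, a, o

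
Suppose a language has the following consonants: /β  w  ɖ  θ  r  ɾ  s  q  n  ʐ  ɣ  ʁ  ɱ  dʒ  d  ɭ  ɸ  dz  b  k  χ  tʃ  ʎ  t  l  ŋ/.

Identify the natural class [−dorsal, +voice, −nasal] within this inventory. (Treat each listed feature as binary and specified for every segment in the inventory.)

Eliminate segments failing any feature: /w, q, ɣ, ʁ, k, χ, ʎ, ŋ/ are [+dorsal]; /θ, s, ɸ, tʃ, t/ are [−voice]; /n, ɱ/ are [+nasal]. The remaining /β, ɖ, r, ɾ, ʐ, dʒ, d, ɭ, dz, b, l/ satisfy [−dorsal], [+voice], [−nasal].

β, ɖ, r, ɾ, ʐ, dʒ, d, ɭ, dz, b, l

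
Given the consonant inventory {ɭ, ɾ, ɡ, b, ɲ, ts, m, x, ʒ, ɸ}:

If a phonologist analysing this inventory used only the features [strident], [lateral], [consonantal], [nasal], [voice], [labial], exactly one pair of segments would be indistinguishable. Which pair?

ɾ, ɡ

Both /ɾ/ and /ɡ/ are [−strident], [−lateral], [+consonantal], [−nasal], [+voice], [−labial]. Since the list omits [sonorant], [coronal] and [dorsal] — which do distinguish the alveolar tap from the voiced velar stop — this pair collapses; all other pairs remain distinct.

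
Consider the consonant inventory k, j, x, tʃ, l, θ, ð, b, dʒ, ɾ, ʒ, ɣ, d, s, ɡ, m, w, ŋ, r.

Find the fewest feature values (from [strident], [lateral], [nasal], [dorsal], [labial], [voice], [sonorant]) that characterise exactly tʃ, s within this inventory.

The class [-voice], [+strident] has exactly /tʃ, s/ as its extension in this inventory. No smaller conjunction from the listed features achieves this: [+strident] alone would also admit /dʒ, ʒ/; [-voice] alone would also admit /k, x, θ/; and checking the remaining single features turns up none with this extension.

[-voice, +strident]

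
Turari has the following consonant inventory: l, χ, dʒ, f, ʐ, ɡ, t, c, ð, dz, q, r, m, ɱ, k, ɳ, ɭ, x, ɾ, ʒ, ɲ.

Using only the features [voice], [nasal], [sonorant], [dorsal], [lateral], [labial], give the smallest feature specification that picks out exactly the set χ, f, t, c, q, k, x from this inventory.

The target set is precisely the extension of [-voice] in this inventory.

[-voice]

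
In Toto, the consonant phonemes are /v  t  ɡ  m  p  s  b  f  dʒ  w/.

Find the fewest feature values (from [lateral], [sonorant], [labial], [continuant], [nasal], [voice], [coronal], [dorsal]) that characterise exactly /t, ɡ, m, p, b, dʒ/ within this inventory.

Every target segment is [−continuant] and no other inventory member is, so one feature is enough.

[−continuant]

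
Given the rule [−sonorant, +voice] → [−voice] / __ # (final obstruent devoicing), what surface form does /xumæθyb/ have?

Only the final segment /b/ is both word-final and matches the structural description. It is a voiced bilabial stop, so [−sonorant, +voice] holds; changing it to [−voice] with all other features held fixed yields /p/ (voiceless bilabial stop). No other segment meets both the structural description and the environment, so the output is [xumæθyp].

[xumæθyp]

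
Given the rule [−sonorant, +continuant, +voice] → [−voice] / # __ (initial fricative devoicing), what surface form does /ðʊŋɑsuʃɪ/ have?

[θʊŋɑsuʃɪ]

Only the initial segment /ð/ is both word-initial and matches the structural description. It is a voiced dental fricative, so [−sonorant, +continuant, +voice] holds; changing it to [−voice] with all other features held fixed yields /θ/ (voiceless dental fricative). No other segment meets both the structural description and the environment, so the output is [θʊŋɑsuʃɪ].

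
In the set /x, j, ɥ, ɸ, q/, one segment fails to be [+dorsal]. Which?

/j, x, ɥ, q/ are all [+dorsal]; /ɸ/ (voiceless bilabial fricative) is [−dorsal].

ɸ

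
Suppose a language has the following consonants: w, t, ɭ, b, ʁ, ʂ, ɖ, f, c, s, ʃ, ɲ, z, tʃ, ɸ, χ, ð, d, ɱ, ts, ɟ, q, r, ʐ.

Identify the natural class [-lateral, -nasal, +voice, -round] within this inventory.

b, ʁ, ɖ, z, ð, d, ɟ, r, ʐ

Eliminate segments failing any feature: /w/ is [+round]; /t, ʂ, f, c, s, ʃ, tʃ, ɸ, χ, ts, q/ are [-voice]; /ɭ/ is [+lateral]; /ɲ, ɱ/ are [+nasal]. The remaining /b, ʁ, ɖ, z, ð, d, ɟ, r, ʐ/ satisfy [-lateral], [-nasal], [+voice], [-round].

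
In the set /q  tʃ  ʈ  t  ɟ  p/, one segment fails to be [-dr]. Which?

/q, ʈ, t, ɟ, p/ are all [-delayed release]; /tʃ/ (voiceless postalveolar affricate) is [+delayed release].

tʃ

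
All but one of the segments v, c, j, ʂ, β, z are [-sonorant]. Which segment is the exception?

j

/c, v, β, z, ʂ/ are all [-sonorant]; /j/ (palatal glide) is [+sonorant].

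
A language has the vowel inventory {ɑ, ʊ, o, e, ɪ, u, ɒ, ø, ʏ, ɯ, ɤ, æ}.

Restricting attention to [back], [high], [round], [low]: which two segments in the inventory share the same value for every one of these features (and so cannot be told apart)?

u, ʊ

/u/ (high back rounded tense vowel) and /ʊ/ (high back rounded lax vowel) are both [+back], [+high], [+round], [−low], so none of the listed features separates them. (They do differ in [tense], which is not among the given features.) Every other pair in the inventory differs on at least one listed feature.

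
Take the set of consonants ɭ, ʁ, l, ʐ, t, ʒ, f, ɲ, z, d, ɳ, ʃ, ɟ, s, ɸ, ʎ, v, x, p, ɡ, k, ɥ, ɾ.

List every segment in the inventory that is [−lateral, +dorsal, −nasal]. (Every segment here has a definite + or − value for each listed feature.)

Checking each segment against [−lateral], [+dorsal], [−nasal]: /ʁ/ (voiced uvular fricative), /ɟ/ (voiced palatal stop), /x/ (voiceless velar fricative), /ɡ/ (voiced velar stop), /k/ (voiceless velar stop), /ɥ/ (labial-palatal glide) satisfy every feature; every other segment in the inventory fails at least one.

ʁ, ɟ, x, ɡ, k, ɥ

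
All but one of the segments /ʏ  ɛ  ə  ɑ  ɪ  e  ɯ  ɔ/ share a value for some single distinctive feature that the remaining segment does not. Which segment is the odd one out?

ɑ

[low] groups all but one: /ɔ, ə, ɛ, e, ɯ, ɪ, ʏ/ share [-low] while /ɑ/ (low back unrounded vowel) alone is [+low]. Removing any other segment would not leave a single-feature class that excludes it.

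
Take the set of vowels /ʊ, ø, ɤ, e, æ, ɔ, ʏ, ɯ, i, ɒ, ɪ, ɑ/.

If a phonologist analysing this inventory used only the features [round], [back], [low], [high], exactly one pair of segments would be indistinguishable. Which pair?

/ɪ/ (high front unrounded lax vowel) and /i/ (high front unrounded tense vowel) are both [−round], [−back], [−low], [+high], so none of the listed features separates them. (They do differ in [tense], which is not among the given features.) Every other pair in the inventory differs on at least one listed feature.

ɪ, i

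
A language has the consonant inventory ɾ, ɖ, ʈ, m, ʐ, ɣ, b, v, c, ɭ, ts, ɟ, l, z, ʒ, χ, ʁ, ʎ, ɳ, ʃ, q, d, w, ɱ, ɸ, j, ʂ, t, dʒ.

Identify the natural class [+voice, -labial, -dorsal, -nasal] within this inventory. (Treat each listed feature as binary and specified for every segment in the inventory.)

ɾ, ɖ, ʐ, ɭ, l, z, ʒ, d, dʒ

Eliminate segments failing any feature: /ʈ, c, ts, χ, ʃ, q, ɸ, ʂ, t/ are [-voice]; /m, b, v, w, ɱ/ are [+labial]; /ɣ, ɟ, ʁ, ʎ, j/ are [+dorsal]; /ɳ/ is [+nasal]. The remaining /ɾ, ɖ, ʐ, ɭ, l, z, ʒ, d, dʒ/ satisfy [+voice], [-labial], [-dorsal], [-nasal].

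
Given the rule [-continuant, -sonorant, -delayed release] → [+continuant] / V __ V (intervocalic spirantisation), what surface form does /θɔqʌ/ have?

The only segment in the rule's environment that also matches [-continuant, -sonorant, -delayed release] is /q/. Applying [+continuant] turns the voiceless uvular stop into /χ/ (voiceless uvular fricative), giving [θɔχʌ].

[θɔχʌ]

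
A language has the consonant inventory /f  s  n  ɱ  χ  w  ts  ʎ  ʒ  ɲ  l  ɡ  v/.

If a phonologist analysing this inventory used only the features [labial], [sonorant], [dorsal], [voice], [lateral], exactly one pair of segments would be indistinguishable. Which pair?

s, ts

On the given features, /s/ and /ts/ have an identical profile: [-labial], [-sonorant], [-dorsal], [-voice], [-lateral]. No other two segments in the inventory coincide on all 5 features. (They do differ in [continuant], which is not among the given features.)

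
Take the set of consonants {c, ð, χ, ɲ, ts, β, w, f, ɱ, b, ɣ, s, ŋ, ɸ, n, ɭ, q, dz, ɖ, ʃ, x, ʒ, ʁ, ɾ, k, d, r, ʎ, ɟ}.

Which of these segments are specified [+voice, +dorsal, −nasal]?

w, ɣ, ʁ, ʎ, ɟ

Eliminate segments failing any feature: /c, χ, ts, f, s, ɸ, q, ʃ, x, k/ are [−voice]; /ð, β, ɱ, b, n, ɭ, dz, ɖ, ʒ, ɾ, d, r/ are [−dorsal]; /ɲ, ŋ/ are [+nasal]. The remaining /w, ɣ, ʁ, ʎ, ɟ/ satisfy [+voice], [+dorsal], [−nasal].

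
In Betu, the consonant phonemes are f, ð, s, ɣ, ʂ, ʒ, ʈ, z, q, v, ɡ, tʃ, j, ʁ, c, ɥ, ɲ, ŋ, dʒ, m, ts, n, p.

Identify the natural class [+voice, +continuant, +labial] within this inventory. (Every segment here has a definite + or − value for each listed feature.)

v, ɥ

First, the [+voice] segments are /ð, ɣ, ʒ, z, v, ɡ, j, ʁ, ɥ, ɲ, ŋ, dʒ, m, n/.
Intersecting with [+continuant] gives /ð, ɣ, ʒ, z, v, j, ʁ, ɥ/.
Among these, [+labial] leaves /v, ɥ/.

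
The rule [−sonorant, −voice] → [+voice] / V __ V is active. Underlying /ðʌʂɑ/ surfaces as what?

[ðʌʐɑ]

Only /ʂ/ occurs between two vowels (/ʌ/ __ /ɑ/) and matches the structural description. It is a voiceless retroflex fricative, so [−sonorant, −voice] holds; changing it to [+voice] with all other features held fixed yields /ʐ/ (voiced retroflex fricative). No other segment meets both the structural description and the environment, so the output is [ðʌʐɑ].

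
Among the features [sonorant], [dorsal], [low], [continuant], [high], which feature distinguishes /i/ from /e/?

[high]

The two segments share [+sonorant], [+dorsal], [−low], [+continuant]. The only feature from the list on which they differ: /i/ is [+high] while /e/ is [−high].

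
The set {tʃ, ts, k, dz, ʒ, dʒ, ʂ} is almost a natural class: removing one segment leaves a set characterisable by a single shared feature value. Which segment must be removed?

k

The remaining segments after removing /k/ share [+strident]; /k/ (voiceless velar stop) is [−strident]. For every other candidate removal, the leftover set fails to share any single feature value that the removed segment lacks.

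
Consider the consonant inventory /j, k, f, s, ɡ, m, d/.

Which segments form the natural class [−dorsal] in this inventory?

f, s, m, d

The [−dorsal] segments here are /f, s, m, d/; the remaining /j, k, ɡ/ are [+dorsal].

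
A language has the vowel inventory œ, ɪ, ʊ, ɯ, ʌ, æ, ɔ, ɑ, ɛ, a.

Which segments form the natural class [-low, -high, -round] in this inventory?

ʌ, ɛ

Checking each segment against [-low], [-high], [-round]: /ʌ/ (mid back unrounded lax vowel), /ɛ/ (mid front unrounded lax vowel) satisfy every feature; every other segment in the inventory fails at least one.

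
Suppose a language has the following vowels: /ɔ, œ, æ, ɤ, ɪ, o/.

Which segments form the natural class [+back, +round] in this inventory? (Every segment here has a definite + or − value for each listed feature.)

Among the inventory, the [+back] segments are /ɔ, ɤ, o/.
Intersecting with [+round] leaves /ɔ, o/.

ɔ, o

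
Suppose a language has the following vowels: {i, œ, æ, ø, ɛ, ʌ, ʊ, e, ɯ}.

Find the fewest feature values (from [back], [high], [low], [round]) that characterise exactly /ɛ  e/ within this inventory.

Every target segment is [−high], [−low], [−back], [−round]; each remaining inventory member fails at least one of these. Each conjunct is needed — [−low, −back, −round] alone would also admit /i/; [−high, −back, −round] alone would also admit /æ/; [−high, −low, −round] alone would also admit /ʌ/; [−high, −low, −back] alone would also admit /œ, ø/ — and no other combination of three listed features has exactly this extension, so four is the minimum.

[−high, −low, −back, −round]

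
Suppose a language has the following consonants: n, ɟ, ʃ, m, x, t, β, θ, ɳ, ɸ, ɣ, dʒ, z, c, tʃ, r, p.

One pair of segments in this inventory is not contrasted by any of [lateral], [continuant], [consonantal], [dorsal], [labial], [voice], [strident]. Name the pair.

On the given features, /n/ and /ɳ/ have an identical profile: [-lateral], [-continuant], [+consonantal], [-dorsal], [-labial], [+voice], [-strident]. No other two segments in the inventory coincide on all 7 features. (They do differ in [anterior], which is not among the given features.)

n, ɳ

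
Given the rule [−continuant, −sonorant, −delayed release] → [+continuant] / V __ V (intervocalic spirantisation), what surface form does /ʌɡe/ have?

/ɡ/ satisfies [−continuant, −sonorant, −delayed release] and sits in V __ V. The [+continuant] counterpart of the voiced velar stop is /ɣ/. Other segments in /ʌɡe/ either fail the structural description or are not in the environment, so the surface form is [ʌɣe].

[ʌɣe]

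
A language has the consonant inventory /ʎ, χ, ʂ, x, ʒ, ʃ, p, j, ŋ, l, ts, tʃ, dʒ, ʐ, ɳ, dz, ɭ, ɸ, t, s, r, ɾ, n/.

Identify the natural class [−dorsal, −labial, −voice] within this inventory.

ʂ, ʃ, ts, tʃ, t, s

Among the inventory, the [−dorsal] segments are /ʂ, ʒ, ʃ, p, l, ts, tʃ, dʒ, ʐ, ɳ, dz, ɭ, ɸ, t, s, r, ɾ, n/.
Then [−labial] gives /ʂ, ʒ, ʃ, l, ts, tʃ, dʒ, ʐ, ɳ, dz, ɭ, t, s, r, ɾ, n/.
Within that set, [−voice] leaves /ʂ, ʃ, ts, tʃ, t, s/.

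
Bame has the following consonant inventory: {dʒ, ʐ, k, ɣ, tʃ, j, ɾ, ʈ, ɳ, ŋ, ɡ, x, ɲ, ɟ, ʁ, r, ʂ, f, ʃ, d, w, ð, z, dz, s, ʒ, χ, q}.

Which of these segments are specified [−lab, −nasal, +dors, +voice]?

ɣ, j, ɡ, ɟ, ʁ

Eliminate segments failing any feature: /dʒ, ʐ, tʃ, ɾ, ʈ, r, ʂ, ʃ, d, ð, z, dz, s, ʒ/ are [−dorsal]; /k, x, χ, q/ are [−voice]; /ɳ, ŋ, ɲ/ are [+nasal]; /f, w/ are [+labial]. The remaining /ɣ, j, ɡ, ɟ, ʁ/ satisfy [−labial], [−nasal], [+dorsal], [+voice].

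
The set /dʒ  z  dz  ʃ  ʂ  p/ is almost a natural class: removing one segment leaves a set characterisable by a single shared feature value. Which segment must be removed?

[strident] (equivalently [labial], [coronal]) groups all but one: /ʃ, dʒ, ʂ, dz, z/ share [+strident] while /p/ (voiceless bilabial stop) alone is [-strident]. Removing any other segment would not leave a single-feature class that excludes it.

p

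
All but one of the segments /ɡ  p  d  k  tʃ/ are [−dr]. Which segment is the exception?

/k, p, d, ɡ/ are all [−delayed release]; /tʃ/ (voiceless postalveolar affricate) is [+delayed release].

tʃ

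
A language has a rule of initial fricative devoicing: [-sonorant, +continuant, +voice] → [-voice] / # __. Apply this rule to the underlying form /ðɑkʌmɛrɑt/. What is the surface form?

[θɑkʌmɛrɑt]

Only the initial segment /ð/ is both word-initial and matches the structural description. It is a voiced dental fricative, so [-sonorant, +continuant, +voice] holds; changing it to [-voice] with all other features held fixed yields /θ/ (voiceless dental fricative). No other segment meets both the structural description and the environment, so the output is [θɑkʌmɛrɑt].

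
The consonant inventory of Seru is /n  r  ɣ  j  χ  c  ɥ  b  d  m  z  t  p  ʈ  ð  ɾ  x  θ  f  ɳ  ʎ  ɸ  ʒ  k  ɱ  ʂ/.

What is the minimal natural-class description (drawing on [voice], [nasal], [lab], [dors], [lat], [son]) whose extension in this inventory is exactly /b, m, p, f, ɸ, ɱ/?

[+lab, −dors]

Every target segment is [+labial], [−dorsal]; each remaining inventory member fails at least one of these. Each conjunct is needed — [−dorsal] alone would also admit /n, r, d, z, …/; [+labial] alone would also admit /ɥ/ — and no other single listed feature has exactly this extension, so two is the minimum.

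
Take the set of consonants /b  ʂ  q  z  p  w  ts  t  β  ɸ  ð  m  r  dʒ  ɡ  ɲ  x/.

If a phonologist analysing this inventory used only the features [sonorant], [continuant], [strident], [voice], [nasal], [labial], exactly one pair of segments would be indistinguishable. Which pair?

On the given features, /t/ and /q/ have an identical profile: [−sonorant], [−continuant], [−strident], [−voice], [−nasal], [−labial]. No other two segments in the inventory coincide on all 6 features. (They do differ in [coronal] and [dorsal], which are not among the given features.)

t, q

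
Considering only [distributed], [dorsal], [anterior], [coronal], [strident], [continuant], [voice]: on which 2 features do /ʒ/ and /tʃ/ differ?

/ʒ/ is the voiced postalveolar fricative and /tʃ/ is the voiceless postalveolar affricate. Both are [+distributed], [−dorsal], [−anterior], [+coronal], [+strident]. /ʒ/ is [+voice] while /tʃ/ is [−voice]; /ʒ/ is [+continuant] while /tʃ/ is [−continuant], so the distinguishing features are [voice], [continuant].

[voice], [continuant]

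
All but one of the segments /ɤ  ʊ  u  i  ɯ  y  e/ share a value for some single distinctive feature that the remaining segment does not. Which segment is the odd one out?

[tense] groups all but one: /ɯ, u, i, y, e, ɤ/ share [+tense] while /ʊ/ (high back rounded lax vowel) alone is [−tense]. Removing any other segment would not leave a single-feature class that excludes it.

ʊ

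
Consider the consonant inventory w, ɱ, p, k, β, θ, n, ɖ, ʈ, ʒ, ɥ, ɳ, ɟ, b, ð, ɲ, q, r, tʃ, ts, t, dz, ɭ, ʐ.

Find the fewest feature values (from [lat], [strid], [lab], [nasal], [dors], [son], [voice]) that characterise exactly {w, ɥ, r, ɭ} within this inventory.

/w, ɥ, r, ɭ/ are all [+sonorant], [−nasal], and no other segment in the inventory matches both values. Dropping any one of them over-generates: [−nasal] alone would also admit /p, k, β, θ, …/; [+sonorant] alone would also admit /ɱ, n, ɳ, ɲ/. No other single listed feature picks out exactly this set either, so fewer than two features will not do.

[+son, −nasal]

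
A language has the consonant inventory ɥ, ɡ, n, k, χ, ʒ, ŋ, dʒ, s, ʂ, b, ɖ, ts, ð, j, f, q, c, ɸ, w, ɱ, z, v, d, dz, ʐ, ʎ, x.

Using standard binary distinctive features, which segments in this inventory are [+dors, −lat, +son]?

ɥ, ŋ, j, w

Checking each segment against [+dorsal], [−lateral], [+sonorant]: /ɥ/ (labial-palatal glide), /ŋ/ (velar nasal), /j/ (palatal glide), /w/ (labial-velar glide) satisfy every feature; every other segment in the inventory fails at least one.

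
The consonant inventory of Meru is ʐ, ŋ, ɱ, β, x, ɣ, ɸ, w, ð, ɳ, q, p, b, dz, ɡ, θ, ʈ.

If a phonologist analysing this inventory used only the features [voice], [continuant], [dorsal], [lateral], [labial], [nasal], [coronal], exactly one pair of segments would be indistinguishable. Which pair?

ð, ʐ

On the given features, /ð/ and /ʐ/ have an identical profile: [+voice], [+continuant], [−dorsal], [−lateral], [−labial], [−nasal], [+coronal]. No other two segments in the inventory coincide on all 7 features. (They do differ in [strident], [anterior] and [distributed], which are not among the given features.)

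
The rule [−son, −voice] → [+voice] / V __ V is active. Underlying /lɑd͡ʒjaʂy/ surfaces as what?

[lɑd͡ʒjaʐy]

Only /ʂ/ occurs between two vowels (/a/ __ /y/) and matches the structural description. It is a voiceless retroflex fricative, so [−son, −voice] holds; changing it to [+voice] with all other features held fixed yields /ʐ/ (voiced retroflex fricative). No other segment meets both the structural description and the environment, so the output is [lɑd͡ʒjaʐy].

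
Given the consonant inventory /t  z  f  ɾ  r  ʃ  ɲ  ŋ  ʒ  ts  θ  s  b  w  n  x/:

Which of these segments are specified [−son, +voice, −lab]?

Checking each segment against [−sonorant], [+voice], [−labial]: /z/ (voiced alveolar fricative), /ʒ/ (voiced postalveolar fricative) satisfy every feature; every other segment in the inventory fails at least one.

z, ʒ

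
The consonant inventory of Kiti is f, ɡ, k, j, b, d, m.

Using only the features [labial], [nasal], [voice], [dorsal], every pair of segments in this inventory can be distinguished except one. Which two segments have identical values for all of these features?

/ɡ/ (voiced velar stop) and /j/ (palatal glide) are both [−labial], [−nasal], [+voice], [+dorsal], so none of the listed features separates them. (They do differ in [sonorant], [continuant] and [back], which are not among the given features.) Every other pair in the inventory differs on at least one listed feature.

ɡ, j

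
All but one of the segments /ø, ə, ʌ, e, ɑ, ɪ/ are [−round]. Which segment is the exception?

/ø/ is the mid front rounded tense vowel, which is [+round]; the rest — /ʌ, ə, ɑ, ɪ, e/ — are [−round].

ø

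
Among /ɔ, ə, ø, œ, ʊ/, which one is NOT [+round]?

ə

/ə/ is the mid central vowel (schwa), which is [−round]; the rest — /ʊ, ɔ, ø, œ/ — are [+round].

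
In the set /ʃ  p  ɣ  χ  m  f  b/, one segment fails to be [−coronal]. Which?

ʃ

/m, p, b, ɣ, χ, f/ are all [−coronal]; /ʃ/ (voiceless postalveolar fricative) is [+coronal].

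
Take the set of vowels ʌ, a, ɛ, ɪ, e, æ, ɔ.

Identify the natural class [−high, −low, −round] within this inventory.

Among the inventory, the [−high] segments are /ʌ, a, ɛ, e, æ, ɔ/.
Then [−low] gives /ʌ, ɛ, e, ɔ/.
Of those, [−round] leaves /ʌ, ɛ, e/.

ʌ, ɛ, e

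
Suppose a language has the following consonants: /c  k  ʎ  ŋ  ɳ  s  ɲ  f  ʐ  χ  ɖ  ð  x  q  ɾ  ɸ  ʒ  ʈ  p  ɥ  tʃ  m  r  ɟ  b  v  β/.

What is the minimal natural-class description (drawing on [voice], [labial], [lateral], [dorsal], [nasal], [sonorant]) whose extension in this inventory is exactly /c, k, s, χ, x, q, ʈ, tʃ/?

/c, k, s, χ, x, q, ʈ, tʃ/ are all [−voice], [−labial], and no other segment in the inventory matches both values. Dropping any one of them over-generates: [−labial] alone would also admit /ʎ, ŋ, ɳ, ɲ, …/; [−voice] alone would also admit /f, ɸ, p/. No other single listed feature picks out exactly this set either, so fewer than two features will not do.

[−voice, −labial]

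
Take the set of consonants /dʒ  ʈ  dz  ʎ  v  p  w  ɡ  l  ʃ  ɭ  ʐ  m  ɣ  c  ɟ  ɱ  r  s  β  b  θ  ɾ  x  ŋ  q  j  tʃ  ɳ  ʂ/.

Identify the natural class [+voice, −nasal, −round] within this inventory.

Eliminate segments failing any feature: /ʈ, p, ʃ, c, s, θ, x, q, tʃ, ʂ/ are [−voice]; /w/ is [+round]; /m, ɱ, ŋ, ɳ/ are [+nasal]. The remaining /dʒ, dz, ʎ, v, ɡ, l, ɭ, ʐ, ɣ, ɟ, r, β, b, ɾ, j/ satisfy [+voice], [−nasal], [−round].

dʒ, dz, ʎ, v, ɡ, l, ɭ, ʐ, ɣ, ɟ, r, β, b, ɾ, j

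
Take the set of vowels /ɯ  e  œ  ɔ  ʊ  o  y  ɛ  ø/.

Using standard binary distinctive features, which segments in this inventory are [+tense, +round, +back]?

o

Eliminate segments failing any feature: /ɯ, e/ are [−round]; /œ, ɔ, ʊ, ɛ/ are [−tense]; /y, ø/ are [−back]. The remaining /o/ satisfy [+tense], [+round], [+back].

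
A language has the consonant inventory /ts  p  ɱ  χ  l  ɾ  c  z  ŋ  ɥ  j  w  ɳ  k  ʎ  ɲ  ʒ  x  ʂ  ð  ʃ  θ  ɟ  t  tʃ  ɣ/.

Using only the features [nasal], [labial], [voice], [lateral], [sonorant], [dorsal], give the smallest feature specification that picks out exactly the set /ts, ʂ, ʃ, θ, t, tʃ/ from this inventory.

Every target segment is [-voice], [-labial], [-dorsal]; each remaining inventory member fails at least one of these. Each conjunct is needed — [-labial, -dorsal] alone would also admit /l, ɾ, z, ɳ, …/; [-voice, -dorsal] alone would also admit /p/; [-voice, -labial] alone would also admit /χ, c, k, x/ — and no other combination of two listed features has exactly this extension, so three is the minimum.

[-voice, -labial, -dorsal]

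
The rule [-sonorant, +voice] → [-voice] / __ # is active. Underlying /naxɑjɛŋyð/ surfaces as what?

/ð/ satisfies [-sonorant, +voice] and sits in __ #. The [-voice] counterpart of the voiced dental fricative is /θ/. Other segments in /naxɑjɛŋyð/ either fail the structural description or are not in the environment, so the surface form is [naxɑjɛŋyθ].

[naxɑjɛŋyθ]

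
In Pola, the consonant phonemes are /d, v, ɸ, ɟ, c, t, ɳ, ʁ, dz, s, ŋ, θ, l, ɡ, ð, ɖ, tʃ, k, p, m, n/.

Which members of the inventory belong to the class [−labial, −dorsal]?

The [−labial] segments are /d, ɟ, c, t, ɳ, ʁ, dz, s, ŋ, θ, l, ɡ, ð, ɖ, tʃ, k, n/.
Among these, [−dorsal] leaves /d, t, ɳ, dz, s, θ, l, ð, ɖ, tʃ, n/.

d, t, ɳ, dz, s, θ, l, ð, ɖ, tʃ, n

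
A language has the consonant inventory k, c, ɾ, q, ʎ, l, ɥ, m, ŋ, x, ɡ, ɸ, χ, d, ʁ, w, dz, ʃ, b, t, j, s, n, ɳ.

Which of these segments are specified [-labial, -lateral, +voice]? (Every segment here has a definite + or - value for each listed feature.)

ɾ, ŋ, ɡ, d, ʁ, dz, j, n, ɳ

Eliminate segments failing any feature: /k, c, q, x, χ, ʃ, t, s/ are [-voice]; /ʎ, l/ are [+lateral]; /ɥ, m, ɸ, w, b/ are [+labial]. The remaining /ɾ, ŋ, ɡ, d, ʁ, dz, j, n, ɳ/ satisfy [-labial], [-lateral], [+voice].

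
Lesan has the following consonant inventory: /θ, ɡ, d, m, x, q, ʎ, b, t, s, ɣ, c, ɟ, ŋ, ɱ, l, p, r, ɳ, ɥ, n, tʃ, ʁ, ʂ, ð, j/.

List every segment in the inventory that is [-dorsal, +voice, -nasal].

d, b, l, r, ð

Checking each segment against [-dorsal], [+voice], [-nasal]: /d/ (voiced alveolar stop), /b/ (voiced bilabial stop), /l/ (alveolar lateral approximant), /r/ (alveolar trill), /ð/ (voiced dental fricative) satisfy every feature; every other segment in the inventory fails at least one.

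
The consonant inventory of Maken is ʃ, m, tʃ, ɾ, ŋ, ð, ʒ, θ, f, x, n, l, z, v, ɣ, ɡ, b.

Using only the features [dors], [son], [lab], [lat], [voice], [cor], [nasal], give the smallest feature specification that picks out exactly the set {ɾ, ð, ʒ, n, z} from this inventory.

[+voice, -lat, +cor]

The class [+voice], [-lateral], [+coronal] has exactly /ɾ, ð, ʒ, n, z/ as its extension in this inventory. No smaller conjunction from the listed features achieves this: [-lateral, +coronal] alone would also admit /ʃ, tʃ, θ/; [+voice, +coronal] alone would also admit /l/; [+voice, -lateral] alone would also admit /m, ŋ, v, ɣ, …/; and checking the remaining two-feature bundles turns up none with this extension.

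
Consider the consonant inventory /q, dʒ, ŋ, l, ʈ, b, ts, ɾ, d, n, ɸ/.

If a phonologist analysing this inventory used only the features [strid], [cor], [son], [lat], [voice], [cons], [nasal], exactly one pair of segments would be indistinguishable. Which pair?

q, ɸ

On the given features, /q/ and /ɸ/ have an identical profile: [−strident], [−coronal], [−sonorant], [−lateral], [−voice], [+consonantal], [−nasal]. No other two segments in the inventory coincide on all 7 features. (They do differ in [continuant], [labial] and [dorsal], which are not among the given features.)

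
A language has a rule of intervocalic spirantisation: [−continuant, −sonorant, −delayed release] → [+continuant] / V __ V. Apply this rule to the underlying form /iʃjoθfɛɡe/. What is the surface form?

[iʃjoθfɛɣe]

Only /ɡ/ occurs between two vowels (/ɛ/ __ /e/) and matches the structural description. It is a voiced velar stop, so [−continuant, −sonorant, −delayed release] holds; changing it to [+continuant] with all other features held fixed yields /ɣ/ (voiced velar fricative). No other segment meets both the structural description and the environment, so the output is [iʃjoθfɛɣe].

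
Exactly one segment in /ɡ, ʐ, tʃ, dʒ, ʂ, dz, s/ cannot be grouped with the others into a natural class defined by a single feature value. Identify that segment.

ɡ

[strident] (equivalently [coronal], [dorsal]) groups all but one: /ʂ, s, tʃ, ʐ, dz, dʒ/ share [+strident] while /ɡ/ (voiced velar stop) alone is [-strident]. Removing any other segment would not leave a single-feature class that excludes it.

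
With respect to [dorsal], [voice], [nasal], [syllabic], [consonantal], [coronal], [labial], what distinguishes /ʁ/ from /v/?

[labial], [dorsal]

/ʁ/ (voiced uvular fricative) and /v/ (voiced labiodental fricative) agree on [+voice], [−nasal], [−syllabic], [+consonantal], [−coronal]. They differ on [labial] (/ʁ/ [−], /v/ [+]), [dorsal] (/ʁ/ [+], /v/ [−]).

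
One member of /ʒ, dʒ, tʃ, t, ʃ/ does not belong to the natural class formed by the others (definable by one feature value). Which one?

The remaining segments after removing /t/ share [−anterior]; /t/ (voiceless alveolar stop) is [+anterior]. For every other candidate removal, the leftover set fails to share any single feature value that the removed segment lacks.

t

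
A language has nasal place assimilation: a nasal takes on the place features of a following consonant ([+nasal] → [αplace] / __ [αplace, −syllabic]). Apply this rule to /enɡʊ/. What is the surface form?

[eŋɡʊ]

The only nasal preceding a consonant is /n/ before /ɡ/. /ɡ/ is [+dorsal], so /n/ → /ŋ/, giving [eŋɡʊ].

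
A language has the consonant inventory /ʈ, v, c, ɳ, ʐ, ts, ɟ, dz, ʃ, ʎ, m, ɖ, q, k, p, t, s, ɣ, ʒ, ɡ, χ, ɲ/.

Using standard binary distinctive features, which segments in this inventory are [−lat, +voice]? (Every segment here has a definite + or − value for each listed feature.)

v, ɳ, ʐ, ɟ, dz, m, ɖ, ɣ, ʒ, ɡ, ɲ

Eliminate segments failing any feature: /ʈ, c, ts, ʃ, q, k, p, t, s, χ/ are [−voice]; /ʎ/ is [+lateral]. The remaining /v, ɳ, ʐ, ɟ, dz, m, ɖ, ɣ, ʒ, ɡ, ɲ/ satisfy [−lateral], [+voice].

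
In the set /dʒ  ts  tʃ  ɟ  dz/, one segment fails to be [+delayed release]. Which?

/ɟ/ is the voiced palatal stop, which is [−delayed release]; the rest — /ts, tʃ, dʒ, dz/ — are [+delayed release].

ɟ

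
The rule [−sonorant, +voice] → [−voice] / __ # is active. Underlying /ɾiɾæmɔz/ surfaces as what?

[ɾiɾæmɔs]

Only the final segment /z/ is both word-final and matches the structural description. It is a voiced alveolar fricative, so [−sonorant, +voice] holds; changing it to [−voice] with all other features held fixed yields /s/ (voiceless alveolar fricative). No other segment meets both the structural description and the environment, so the output is [ɾiɾæmɔs].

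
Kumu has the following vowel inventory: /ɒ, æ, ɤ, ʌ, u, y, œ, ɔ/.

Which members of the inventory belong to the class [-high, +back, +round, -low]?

Eliminate segments failing any feature: /ɒ/ is [+low]; /æ, œ/ are [-back]; /ɤ, ʌ/ are [-round]; /u, y/ are [+high]. The remaining /ɔ/ satisfy [-high], [+back], [+round], [-low].

ɔ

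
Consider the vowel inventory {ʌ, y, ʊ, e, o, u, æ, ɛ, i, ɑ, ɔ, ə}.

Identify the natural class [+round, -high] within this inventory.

o, ɔ

Eliminate segments failing any feature: /ʌ, e, æ, ɛ, i, ɑ, ə/ are [-round]; /y, ʊ, u/ are [+high]. The remaining /o, ɔ/ satisfy [+round], [-high].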